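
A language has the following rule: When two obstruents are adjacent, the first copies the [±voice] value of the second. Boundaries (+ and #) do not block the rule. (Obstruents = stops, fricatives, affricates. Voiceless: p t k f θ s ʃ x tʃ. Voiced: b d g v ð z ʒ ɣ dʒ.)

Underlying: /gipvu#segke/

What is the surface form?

/p/ before /v/ (voiced) → [b]
/g/ before /k/ (voiceless) → [k]

[gibvu#sekke]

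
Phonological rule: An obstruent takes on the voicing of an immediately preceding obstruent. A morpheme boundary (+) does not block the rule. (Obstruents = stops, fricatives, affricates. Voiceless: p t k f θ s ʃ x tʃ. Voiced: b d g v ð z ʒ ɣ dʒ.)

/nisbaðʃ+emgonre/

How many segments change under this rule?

2

/b/ after /s/ (voiceless) → [p]
/ʃ/ after /ð/ (voiced) → [ʒ]
2 segments change.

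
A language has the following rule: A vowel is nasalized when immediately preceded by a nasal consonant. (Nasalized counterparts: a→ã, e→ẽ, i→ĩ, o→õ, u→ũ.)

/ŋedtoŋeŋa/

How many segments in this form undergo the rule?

3

/e/ after nasal /ŋ/ → [ẽ]
/e/ after nasal /ŋ/ → [ẽ]
/a/ after nasal /ŋ/ → [ã]
3 segments change.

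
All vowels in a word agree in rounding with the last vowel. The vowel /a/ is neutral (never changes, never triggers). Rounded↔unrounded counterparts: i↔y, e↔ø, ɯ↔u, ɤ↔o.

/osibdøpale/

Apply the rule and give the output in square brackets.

/o/ harmonizes with /e/ ([-round]) → [ɤ]
/ø/ harmonizes with /e/ ([-round]) → [e]

[ɤsibdepale]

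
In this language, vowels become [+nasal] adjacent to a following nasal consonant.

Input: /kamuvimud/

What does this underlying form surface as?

[kãmuvĩmud]

/a/ before nasal /m/ → [ã]
/i/ before nasal /m/ → [ĩ]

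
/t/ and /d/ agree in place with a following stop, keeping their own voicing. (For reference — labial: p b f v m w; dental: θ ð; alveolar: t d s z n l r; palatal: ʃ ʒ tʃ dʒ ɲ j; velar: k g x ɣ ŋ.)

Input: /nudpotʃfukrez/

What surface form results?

[nubpotʃfukrez]

/d/ before /p/ (labial) → [b]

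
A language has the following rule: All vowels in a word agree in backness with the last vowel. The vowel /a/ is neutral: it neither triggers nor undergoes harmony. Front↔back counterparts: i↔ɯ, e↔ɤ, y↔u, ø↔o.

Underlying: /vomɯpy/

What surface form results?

[vømipy]

/o/ harmonizes with /y/ ([-back]) → [ø]
/ɯ/ harmonizes with /y/ ([-back]) → [i]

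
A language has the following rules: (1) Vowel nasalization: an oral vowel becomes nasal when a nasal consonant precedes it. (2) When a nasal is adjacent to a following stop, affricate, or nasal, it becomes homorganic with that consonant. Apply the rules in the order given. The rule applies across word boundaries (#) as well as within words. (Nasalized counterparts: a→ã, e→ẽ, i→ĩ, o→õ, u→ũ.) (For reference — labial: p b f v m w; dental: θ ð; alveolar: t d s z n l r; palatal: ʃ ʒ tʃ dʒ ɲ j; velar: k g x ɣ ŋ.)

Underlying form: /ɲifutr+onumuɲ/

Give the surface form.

Rule 1: /i/ after nasal /ɲ/ → [ĩ]
Rule 1: /u/ after nasal /n/ → [ũ]
Rule 1: /u/ after nasal /m/ → [ũ]
After rule 1: ɲĩfutr+onũmũɲ
Rule 2: no segment meets the rule's conditions; no change.

[ɲĩfutr+onũmũɲ]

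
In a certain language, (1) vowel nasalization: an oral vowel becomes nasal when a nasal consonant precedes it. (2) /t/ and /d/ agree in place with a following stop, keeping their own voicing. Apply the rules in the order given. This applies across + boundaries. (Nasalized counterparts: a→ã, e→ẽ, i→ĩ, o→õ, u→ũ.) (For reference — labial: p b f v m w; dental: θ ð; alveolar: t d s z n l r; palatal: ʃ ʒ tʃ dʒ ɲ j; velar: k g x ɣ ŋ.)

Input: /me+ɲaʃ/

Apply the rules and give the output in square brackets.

Rule 1: /e/ after nasal /m/ → [ẽ]
Rule 1: /a/ after nasal /ɲ/ → [ã]
After rule 1: mẽ+ɲãʃ
Rule 2: no segment meets the rule's conditions; no change.

[mẽ+ɲãʃ]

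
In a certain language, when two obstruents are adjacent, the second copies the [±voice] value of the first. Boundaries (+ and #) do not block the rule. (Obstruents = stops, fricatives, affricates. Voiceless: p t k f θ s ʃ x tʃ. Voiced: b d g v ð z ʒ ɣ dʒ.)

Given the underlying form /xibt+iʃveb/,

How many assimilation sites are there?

/t/ after /b/ (voiced) → [d]
/v/ after /ʃ/ (voiceless) → [f]
2 segments change.

2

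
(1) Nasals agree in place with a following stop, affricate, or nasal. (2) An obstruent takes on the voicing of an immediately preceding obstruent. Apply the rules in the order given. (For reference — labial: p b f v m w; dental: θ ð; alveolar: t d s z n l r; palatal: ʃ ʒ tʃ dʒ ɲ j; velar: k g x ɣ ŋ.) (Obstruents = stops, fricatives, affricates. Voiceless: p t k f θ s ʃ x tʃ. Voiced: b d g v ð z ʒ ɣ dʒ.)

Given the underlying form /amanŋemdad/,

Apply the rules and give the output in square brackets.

[amaŋŋendad]

Rule 1: /n/ before /ŋ/ (velar) → [ŋ]
Rule 1: /m/ before /d/ (alveolar) → [n]
After rule 1: amaŋŋendad
Rule 2: no segment meets the rule's conditions; no change.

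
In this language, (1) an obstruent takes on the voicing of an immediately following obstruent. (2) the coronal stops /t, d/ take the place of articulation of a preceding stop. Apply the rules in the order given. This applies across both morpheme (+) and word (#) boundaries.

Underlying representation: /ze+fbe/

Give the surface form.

[ze+vbe]

Rule 1: /f/ before /b/ (voiced) → [v]
After rule 1: ze+vbe
Rule 2: no segment meets the rule's conditions; no change.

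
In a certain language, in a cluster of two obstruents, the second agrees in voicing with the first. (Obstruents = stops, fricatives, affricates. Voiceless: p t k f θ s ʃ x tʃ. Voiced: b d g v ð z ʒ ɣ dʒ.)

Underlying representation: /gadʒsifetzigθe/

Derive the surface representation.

[gadʒzifetsigðe]

/s/ after /dʒ/ (voiced) → [z]
/z/ after /t/ (voiceless) → [s]
/θ/ after /g/ (voiced) → [ð]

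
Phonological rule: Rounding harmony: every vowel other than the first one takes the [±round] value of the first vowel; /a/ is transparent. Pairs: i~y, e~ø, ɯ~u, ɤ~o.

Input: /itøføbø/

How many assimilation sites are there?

/ø/ harmonizes with /i/ ([-round]) → [e]
/ø/ harmonizes with /i/ ([-round]) → [e]
/ø/ harmonizes with /i/ ([-round]) → [e]
3 segments change.

3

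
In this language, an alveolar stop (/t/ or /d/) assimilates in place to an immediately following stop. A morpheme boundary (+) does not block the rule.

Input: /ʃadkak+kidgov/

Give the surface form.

/d/ before /k/ (velar) → [g]
/d/ before /g/ (velar) → [g]

[ʃagkak+kiggov]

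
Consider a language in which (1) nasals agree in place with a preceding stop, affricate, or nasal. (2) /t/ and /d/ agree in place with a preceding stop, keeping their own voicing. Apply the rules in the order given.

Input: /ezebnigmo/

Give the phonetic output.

Rule 1: /n/ after /b/ (labial) → [m]
Rule 1: /m/ after /g/ (velar) → [ŋ]
After rule 1: ezebmigŋo
Rule 2: no segment meets the rule's conditions; no change.

[ezebmigŋo]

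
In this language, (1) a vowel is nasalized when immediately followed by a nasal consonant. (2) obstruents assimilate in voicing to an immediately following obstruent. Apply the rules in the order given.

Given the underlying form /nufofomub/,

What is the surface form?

Rule 1: /o/ before nasal /m/ → [õ]
After rule 1: nufofõmub
Rule 2: no segment meets the rule's conditions; no change.

[nufofõmub]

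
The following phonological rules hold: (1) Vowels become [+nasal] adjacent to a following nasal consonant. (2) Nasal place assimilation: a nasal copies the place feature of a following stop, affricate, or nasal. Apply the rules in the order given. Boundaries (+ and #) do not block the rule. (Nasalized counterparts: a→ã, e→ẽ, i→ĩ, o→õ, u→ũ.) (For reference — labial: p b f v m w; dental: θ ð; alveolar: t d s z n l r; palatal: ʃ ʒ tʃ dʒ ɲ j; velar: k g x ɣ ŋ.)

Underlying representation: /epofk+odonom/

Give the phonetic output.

[epofk+odõnõm]

Rule 1: /o/ before nasal /n/ → [õ]
Rule 1: /o/ before nasal /m/ → [õ]
After rule 1: epofk+odõnõm
Rule 2: no segment meets the rule's conditions; no change.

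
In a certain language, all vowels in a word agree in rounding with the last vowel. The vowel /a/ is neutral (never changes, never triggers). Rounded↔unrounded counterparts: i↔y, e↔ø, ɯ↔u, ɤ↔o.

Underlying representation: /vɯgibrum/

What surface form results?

/ɯ/ harmonizes with /u/ ([+round]) → [u]
/i/ harmonizes with /u/ ([+round]) → [y]

[vugybrum]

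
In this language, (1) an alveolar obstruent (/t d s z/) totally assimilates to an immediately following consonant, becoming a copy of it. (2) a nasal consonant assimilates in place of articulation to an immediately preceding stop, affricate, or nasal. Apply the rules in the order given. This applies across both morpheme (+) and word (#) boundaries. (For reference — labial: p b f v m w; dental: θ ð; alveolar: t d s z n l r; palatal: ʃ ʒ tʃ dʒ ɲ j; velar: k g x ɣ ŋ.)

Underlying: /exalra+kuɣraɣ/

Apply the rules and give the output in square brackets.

Rule 1: no segment meets the rule's conditions; no change.
After rule 1: exalra+kuɣraɣ
Rule 2: no segment meets the rule's conditions; no change.

[exalra+kuɣraɣ]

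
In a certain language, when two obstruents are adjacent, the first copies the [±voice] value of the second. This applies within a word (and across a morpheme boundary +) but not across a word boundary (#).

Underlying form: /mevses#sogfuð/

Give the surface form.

[mefses#sokfuð]

/v/ before /s/ (voiceless) → [f]
/g/ before /f/ (voiceless) → [k]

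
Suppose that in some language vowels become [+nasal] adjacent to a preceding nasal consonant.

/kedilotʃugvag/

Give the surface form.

no segment meets the rule's conditions; no change.

[kedilotʃugvag]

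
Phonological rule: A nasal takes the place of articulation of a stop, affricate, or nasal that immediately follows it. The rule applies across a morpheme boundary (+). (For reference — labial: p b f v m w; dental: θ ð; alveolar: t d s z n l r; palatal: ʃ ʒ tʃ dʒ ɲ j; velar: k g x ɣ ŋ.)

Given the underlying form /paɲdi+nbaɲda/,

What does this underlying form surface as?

/ɲ/ before /d/ (alveolar) → [n]
/n/ before /b/ (labial) → [m]
/ɲ/ before /d/ (alveolar) → [n]

[pandi+mbanda]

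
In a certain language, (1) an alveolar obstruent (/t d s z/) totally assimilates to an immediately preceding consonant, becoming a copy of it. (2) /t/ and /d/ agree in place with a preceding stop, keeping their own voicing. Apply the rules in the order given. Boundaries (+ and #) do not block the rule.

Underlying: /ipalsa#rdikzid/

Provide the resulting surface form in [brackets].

Rule 1: /s/ after /l/ → [l] (total assimilation)
Rule 1: /d/ after /r/ → [r] (total assimilation)
Rule 1: /z/ after /k/ → [k] (total assimilation)
After rule 1: ipalla#rrikkid
Rule 2: no segment meets the rule's conditions; no change.

[ipalla#rrikkid]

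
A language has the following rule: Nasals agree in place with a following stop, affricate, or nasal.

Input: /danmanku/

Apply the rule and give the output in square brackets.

[dammaŋku]

/n/ before /m/ (labial) → [m]
/n/ before /k/ (velar) → [ŋ]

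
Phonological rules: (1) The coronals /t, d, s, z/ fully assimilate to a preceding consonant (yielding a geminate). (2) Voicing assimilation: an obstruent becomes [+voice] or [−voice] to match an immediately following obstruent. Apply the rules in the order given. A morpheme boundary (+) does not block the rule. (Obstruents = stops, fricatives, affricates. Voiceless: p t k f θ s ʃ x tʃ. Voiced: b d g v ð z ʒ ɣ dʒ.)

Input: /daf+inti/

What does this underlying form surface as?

Rule 1: /t/ after /n/ → [n] (total assimilation)
After rule 1: daf+inni
Rule 2: no segment meets the rule's conditions; no change.

[daf+inni]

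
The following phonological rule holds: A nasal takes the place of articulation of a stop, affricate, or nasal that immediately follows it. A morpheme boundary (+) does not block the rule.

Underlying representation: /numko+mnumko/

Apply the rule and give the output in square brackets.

[nuŋko+nnuŋko]

/m/ before /k/ (velar) → [ŋ]
/m/ before /n/ (alveolar) → [n]
/m/ before /k/ (velar) → [ŋ]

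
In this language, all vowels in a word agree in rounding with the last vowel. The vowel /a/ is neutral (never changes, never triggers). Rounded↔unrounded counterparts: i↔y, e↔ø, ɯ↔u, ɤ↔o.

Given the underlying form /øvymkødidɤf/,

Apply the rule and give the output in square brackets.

[evimkedidɤf]

/ø/ harmonizes with /ɤ/ ([-round]) → [e]
/y/ harmonizes with /ɤ/ ([-round]) → [i]
/ø/ harmonizes with /ɤ/ ([-round]) → [e]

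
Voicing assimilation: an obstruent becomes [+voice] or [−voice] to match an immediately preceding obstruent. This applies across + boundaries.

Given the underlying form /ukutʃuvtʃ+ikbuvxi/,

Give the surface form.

[ukutʃuvdʒ+ikpuvɣi]

/tʃ/ after /v/ (voiced) → [dʒ]
/b/ after /k/ (voiceless) → [p]
/x/ after /v/ (voiced) → [ɣ]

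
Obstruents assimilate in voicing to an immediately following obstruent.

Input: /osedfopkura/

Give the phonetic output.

/d/ before /f/ (voiceless) → [t]

[osetfopkura]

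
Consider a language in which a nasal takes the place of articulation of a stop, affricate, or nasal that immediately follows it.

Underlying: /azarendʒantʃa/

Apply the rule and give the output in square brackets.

[azareɲdʒaɲtʃa]

/n/ before /dʒ/ (palatal) → [ɲ]
/n/ before /tʃ/ (palatal) → [ɲ]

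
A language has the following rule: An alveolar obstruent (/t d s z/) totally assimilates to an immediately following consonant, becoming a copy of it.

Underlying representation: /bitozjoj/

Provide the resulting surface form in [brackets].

[bitojjoj]

/z/ before /j/ → [j] (total assimilation)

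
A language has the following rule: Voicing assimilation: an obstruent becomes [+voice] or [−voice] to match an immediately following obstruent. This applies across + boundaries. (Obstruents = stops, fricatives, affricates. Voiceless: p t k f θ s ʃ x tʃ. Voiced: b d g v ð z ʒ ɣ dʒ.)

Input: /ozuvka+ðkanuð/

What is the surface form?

[ozufka+θkanuð]

/v/ before /k/ (voiceless) → [f]
/ð/ before /k/ (voiceless) → [θ]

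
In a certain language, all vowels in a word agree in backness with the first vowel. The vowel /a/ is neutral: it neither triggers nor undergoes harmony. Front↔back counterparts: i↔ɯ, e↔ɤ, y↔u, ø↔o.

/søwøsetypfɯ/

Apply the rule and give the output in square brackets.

[søwøsetypfi]

/ɯ/ harmonizes with /ø/ ([-back]) → [i]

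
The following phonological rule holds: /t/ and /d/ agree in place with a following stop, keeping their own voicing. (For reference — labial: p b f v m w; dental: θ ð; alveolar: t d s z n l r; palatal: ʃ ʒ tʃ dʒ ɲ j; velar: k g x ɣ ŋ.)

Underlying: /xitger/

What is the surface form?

/t/ before /g/ (velar) → [k]

[xikger]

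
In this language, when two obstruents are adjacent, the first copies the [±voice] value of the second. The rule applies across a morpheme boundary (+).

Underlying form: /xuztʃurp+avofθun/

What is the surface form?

/z/ before /tʃ/ (voiceless) → [s]

[xustʃurp+avofθun]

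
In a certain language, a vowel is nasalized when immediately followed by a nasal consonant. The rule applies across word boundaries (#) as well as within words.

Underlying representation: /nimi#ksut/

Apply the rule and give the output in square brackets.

/i/ before nasal /m/ → [ĩ]

[nĩmi#ksut]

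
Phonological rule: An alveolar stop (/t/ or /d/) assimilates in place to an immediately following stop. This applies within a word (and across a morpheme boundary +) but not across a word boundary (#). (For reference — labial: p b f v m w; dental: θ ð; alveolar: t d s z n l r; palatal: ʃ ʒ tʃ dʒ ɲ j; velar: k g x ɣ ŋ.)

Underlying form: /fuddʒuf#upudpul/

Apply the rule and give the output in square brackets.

[fuddʒuf#upubpul]

/d/ before /p/ (labial) → [b]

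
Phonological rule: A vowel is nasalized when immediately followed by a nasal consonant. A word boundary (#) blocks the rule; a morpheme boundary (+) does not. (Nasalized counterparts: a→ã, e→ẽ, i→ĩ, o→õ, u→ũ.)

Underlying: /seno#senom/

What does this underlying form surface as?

[sẽno#sẽnõm]

/e/ before nasal /n/ → [ẽ]
/e/ before nasal /n/ → [ẽ]
/o/ before nasal /m/ → [õ]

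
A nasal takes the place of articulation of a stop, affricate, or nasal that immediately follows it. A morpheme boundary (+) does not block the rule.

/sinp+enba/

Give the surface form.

[simp+emba]

/n/ before /p/ (labial) → [m]
/n/ before /b/ (labial) → [m]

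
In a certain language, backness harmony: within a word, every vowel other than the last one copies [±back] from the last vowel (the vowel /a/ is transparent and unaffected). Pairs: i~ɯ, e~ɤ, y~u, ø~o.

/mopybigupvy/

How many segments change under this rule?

/o/ harmonizes with /y/ ([-back]) → [ø]
/u/ harmonizes with /y/ ([-back]) → [y]
2 segments change.

2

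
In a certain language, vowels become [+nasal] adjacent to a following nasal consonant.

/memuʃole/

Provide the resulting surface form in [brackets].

[mẽmuʃole]

/e/ before nasal /m/ → [ẽ]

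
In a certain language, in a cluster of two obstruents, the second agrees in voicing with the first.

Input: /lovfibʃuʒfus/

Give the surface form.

[lovvibʒuʒvus]

/f/ after /v/ (voiced) → [v]
/ʃ/ after /b/ (voiced) → [ʒ]
/f/ after /ʒ/ (voiced) → [v]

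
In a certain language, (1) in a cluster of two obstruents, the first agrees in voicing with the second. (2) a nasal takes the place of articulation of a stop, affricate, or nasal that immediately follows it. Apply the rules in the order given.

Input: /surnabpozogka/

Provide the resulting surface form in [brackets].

[surnappozokka]

Rule 1: /b/ before /p/ (voiceless) → [p]
Rule 1: /g/ before /k/ (voiceless) → [k]
After rule 1: surnappozokka
Rule 2: no segment meets the rule's conditions; no change.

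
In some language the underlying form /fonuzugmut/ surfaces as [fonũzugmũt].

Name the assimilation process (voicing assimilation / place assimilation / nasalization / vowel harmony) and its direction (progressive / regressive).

/u/→[ũ] /u/→[ũ].
Each target copies a feature from the preceding segment, so the direction is progressive.

nasalization, progressive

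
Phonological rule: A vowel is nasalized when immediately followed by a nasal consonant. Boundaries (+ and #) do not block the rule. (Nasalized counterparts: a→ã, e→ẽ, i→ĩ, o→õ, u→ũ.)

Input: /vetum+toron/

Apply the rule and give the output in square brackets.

/u/ before nasal /m/ → [ũ]
/o/ before nasal /n/ → [õ]

[vetũm+torõn]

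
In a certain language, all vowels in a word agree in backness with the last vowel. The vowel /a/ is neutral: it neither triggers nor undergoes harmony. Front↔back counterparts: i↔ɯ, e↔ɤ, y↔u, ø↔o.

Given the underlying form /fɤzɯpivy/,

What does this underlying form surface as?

[fezipivy]

/ɤ/ harmonizes with /y/ ([-back]) → [e]
/ɯ/ harmonizes with /y/ ([-back]) → [i]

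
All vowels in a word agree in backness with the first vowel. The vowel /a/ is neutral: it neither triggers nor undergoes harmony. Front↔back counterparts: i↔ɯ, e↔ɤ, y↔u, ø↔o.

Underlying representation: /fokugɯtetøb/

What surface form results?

[fokugɯtɤtob]

/e/ harmonizes with /o/ ([+back]) → [ɤ]
/ø/ harmonizes with /o/ ([+back]) → [o]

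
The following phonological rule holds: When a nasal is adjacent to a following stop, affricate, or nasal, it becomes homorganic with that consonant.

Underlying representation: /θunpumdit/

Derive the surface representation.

/n/ before /p/ (labial) → [m]
/m/ before /d/ (alveolar) → [n]

[θumpundit]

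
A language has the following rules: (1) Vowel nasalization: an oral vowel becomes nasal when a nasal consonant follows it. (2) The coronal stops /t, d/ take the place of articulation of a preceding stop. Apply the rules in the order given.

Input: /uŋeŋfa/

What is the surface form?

[ũŋẽŋfa]

Rule 1: /u/ before nasal /ŋ/ → [ũ]
Rule 1: /e/ before nasal /ŋ/ → [ẽ]
After rule 1: ũŋẽŋfa
Rule 2: no segment meets the rule's conditions; no change.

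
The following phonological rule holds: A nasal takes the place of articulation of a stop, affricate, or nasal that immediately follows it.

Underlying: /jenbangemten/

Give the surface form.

/n/ before /b/ (labial) → [m]
/n/ before /g/ (velar) → [ŋ]
/m/ before /t/ (alveolar) → [n]

[jembaŋgenten]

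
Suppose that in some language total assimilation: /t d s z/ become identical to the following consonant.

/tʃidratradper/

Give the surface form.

/d/ before /r/ → [r] (total assimilation)
/t/ before /r/ → [r] (total assimilation)
/d/ before /p/ → [p] (total assimilation)

[tʃirrarrapper]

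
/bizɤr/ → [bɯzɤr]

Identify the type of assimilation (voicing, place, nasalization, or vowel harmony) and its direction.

vowel harmony, regressive

/i/→[ɯ].
Vowels agree with the last vowel, so the harmony is regressive.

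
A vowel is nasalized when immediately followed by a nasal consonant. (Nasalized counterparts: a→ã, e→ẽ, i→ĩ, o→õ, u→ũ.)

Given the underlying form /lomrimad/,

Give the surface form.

[lõmrĩmad]

/o/ before nasal /m/ → [õ]
/i/ before nasal /m/ → [ĩ]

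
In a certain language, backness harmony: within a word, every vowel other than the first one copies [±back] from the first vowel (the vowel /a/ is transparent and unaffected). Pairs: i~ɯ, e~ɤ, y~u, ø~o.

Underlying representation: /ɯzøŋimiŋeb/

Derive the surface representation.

[ɯzoŋɯmɯŋɤb]

/ø/ harmonizes with /ɯ/ ([+back]) → [o]
/i/ harmonizes with /ɯ/ ([+back]) → [ɯ]
/i/ harmonizes with /ɯ/ ([+back]) → [ɯ]
/e/ harmonizes with /ɯ/ ([+back]) → [ɤ]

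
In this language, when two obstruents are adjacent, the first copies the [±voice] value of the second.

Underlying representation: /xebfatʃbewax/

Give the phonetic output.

/b/ before /f/ (voiceless) → [p]
/tʃ/ before /b/ (voiced) → [dʒ]

[xepfadʒbewax]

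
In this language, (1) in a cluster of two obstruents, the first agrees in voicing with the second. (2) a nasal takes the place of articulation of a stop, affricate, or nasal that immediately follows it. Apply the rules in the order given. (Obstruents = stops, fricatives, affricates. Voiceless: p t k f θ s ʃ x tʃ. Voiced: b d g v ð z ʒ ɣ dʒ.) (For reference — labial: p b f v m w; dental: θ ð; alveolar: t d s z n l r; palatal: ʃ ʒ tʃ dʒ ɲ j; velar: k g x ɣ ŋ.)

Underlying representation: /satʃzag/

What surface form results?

Rule 1: /tʃ/ before /z/ (voiced) → [dʒ]
After rule 1: sadʒzag
Rule 2: no segment meets the rule's conditions; no change.

[sadʒzag]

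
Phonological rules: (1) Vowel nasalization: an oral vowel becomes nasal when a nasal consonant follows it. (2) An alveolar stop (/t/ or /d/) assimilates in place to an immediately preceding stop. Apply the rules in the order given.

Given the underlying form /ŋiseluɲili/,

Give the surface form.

[ŋiselũɲili]

Rule 1: /u/ before nasal /ɲ/ → [ũ]
After rule 1: ŋiselũɲili
Rule 2: no segment meets the rule's conditions; no change.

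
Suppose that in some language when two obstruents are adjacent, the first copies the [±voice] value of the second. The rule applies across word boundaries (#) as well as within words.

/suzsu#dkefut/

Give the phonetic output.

/z/ before /s/ (voiceless) → [s]
/d/ before /k/ (voiceless) → [t]

[sussu#tkefut]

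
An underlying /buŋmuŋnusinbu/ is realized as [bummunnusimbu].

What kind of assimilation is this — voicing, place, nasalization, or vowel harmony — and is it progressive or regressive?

place assimilation, regressive

/ŋ/→[m] /ŋ/→[n] /n/→[m].
Each target copies a feature from the following segment, so the direction is regressive.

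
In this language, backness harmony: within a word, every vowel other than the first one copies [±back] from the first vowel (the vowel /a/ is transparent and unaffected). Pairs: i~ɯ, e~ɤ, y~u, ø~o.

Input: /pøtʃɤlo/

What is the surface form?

[pøtʃelø]

/ɤ/ harmonizes with /ø/ ([-back]) → [e]
/o/ harmonizes with /ø/ ([-back]) → [ø]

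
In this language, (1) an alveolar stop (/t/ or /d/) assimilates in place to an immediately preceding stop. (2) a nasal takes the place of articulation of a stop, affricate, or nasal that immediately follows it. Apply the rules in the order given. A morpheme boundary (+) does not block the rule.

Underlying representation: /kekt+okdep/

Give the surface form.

Rule 1: /t/ after /k/ (velar) → [k]
Rule 1: /d/ after /k/ (velar) → [g]
After rule 1: kekk+okgep
Rule 2: no segment meets the rule's conditions; no change.

[kekk+okgep]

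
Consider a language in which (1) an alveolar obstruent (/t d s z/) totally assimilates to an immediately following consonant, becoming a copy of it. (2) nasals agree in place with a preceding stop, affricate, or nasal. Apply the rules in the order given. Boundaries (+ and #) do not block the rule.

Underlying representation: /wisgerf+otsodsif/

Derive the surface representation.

[wiggerf+ossossif]

Rule 1: /s/ before /g/ → [g] (total assimilation)
Rule 1: /t/ before /s/ → [s] (total assimilation)
Rule 1: /d/ before /s/ → [s] (total assimilation)
After rule 1: wiggerf+ossossif
Rule 2: no segment meets the rule's conditions; no change.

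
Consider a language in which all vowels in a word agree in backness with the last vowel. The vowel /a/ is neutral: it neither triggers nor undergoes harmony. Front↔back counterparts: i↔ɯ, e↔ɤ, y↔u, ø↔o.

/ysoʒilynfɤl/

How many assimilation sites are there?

3

/y/ harmonizes with /ɤ/ ([+back]) → [u]
/i/ harmonizes with /ɤ/ ([+back]) → [ɯ]
/y/ harmonizes with /ɤ/ ([+back]) → [u]
3 segments change.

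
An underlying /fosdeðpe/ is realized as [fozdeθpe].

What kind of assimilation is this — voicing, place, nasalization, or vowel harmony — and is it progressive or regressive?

/s/→[z] /ð/→[θ].
Each target copies a feature from the following segment, so the direction is regressive.

voicing assimilation, regressive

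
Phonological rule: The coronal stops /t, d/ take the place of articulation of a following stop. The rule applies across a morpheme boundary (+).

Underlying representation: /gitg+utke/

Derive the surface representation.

/t/ before /g/ (velar) → [k]
/t/ before /k/ (velar) → [k]

[gikg+ukke]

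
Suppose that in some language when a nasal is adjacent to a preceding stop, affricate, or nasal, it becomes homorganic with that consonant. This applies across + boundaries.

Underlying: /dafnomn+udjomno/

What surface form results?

[dafnomm+udjommo]

/n/ after /m/ (labial) → [m]
/n/ after /m/ (labial) → [m]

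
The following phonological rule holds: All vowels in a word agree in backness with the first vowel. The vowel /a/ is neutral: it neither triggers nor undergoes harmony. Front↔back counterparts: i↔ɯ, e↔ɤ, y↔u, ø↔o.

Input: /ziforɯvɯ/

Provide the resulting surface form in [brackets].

/o/ harmonizes with /i/ ([-back]) → [ø]
/ɯ/ harmonizes with /i/ ([-back]) → [i]
/ɯ/ harmonizes with /i/ ([-back]) → [i]

[ziførivi]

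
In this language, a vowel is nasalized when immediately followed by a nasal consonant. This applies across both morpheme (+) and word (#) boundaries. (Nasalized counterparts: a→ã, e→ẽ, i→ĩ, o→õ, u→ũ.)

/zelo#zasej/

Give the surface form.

[zelo#zasej]

no segment meets the rule's conditions; no change.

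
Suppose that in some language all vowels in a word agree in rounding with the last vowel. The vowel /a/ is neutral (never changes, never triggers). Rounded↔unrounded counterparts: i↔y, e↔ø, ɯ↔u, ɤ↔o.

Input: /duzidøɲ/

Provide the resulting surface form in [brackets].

/i/ harmonizes with /ø/ ([+round]) → [y]

[duzydøɲ]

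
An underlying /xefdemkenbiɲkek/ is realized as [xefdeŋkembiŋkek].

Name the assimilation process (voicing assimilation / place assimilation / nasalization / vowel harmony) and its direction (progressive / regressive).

place assimilation, regressive

/m/→[ŋ] /n/→[m] /ɲ/→[ŋ].
Each target copies a feature from the following segment, so the direction is regressive.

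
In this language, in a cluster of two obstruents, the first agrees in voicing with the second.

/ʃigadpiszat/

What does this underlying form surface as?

/d/ before /p/ (voiceless) → [t]
/s/ before /z/ (voiced) → [z]

[ʃigatpizzat]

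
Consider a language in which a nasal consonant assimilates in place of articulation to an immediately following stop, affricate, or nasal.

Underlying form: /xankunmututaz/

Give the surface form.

[xaŋkummututaz]

/n/ before /k/ (velar) → [ŋ]
/n/ before /m/ (labial) → [m]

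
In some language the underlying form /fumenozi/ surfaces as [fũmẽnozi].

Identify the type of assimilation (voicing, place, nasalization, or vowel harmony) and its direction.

/u/→[ũ] /e/→[ẽ].
Each target copies a feature from the following segment, so the direction is regressive.

nasalization, regressive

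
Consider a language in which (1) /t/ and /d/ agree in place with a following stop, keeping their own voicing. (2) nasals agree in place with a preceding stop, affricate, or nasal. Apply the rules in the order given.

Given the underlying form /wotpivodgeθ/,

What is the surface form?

Rule 1: /t/ before /p/ (labial) → [p]
Rule 1: /d/ before /g/ (velar) → [g]
After rule 1: woppivoggeθ
Rule 2: no segment meets the rule's conditions; no change.

[woppivoggeθ]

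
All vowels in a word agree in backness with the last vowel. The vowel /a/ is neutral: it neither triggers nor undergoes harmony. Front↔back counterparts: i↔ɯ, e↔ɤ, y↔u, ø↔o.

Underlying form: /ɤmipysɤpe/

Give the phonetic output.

[emipysepe]

/ɤ/ harmonizes with /e/ ([-back]) → [e]
/ɤ/ harmonizes with /e/ ([-back]) → [e]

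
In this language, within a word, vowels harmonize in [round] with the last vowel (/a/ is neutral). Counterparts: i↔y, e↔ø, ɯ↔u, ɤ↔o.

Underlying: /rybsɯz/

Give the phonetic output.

/y/ harmonizes with /ɯ/ ([-round]) → [i]

[ribsɯz]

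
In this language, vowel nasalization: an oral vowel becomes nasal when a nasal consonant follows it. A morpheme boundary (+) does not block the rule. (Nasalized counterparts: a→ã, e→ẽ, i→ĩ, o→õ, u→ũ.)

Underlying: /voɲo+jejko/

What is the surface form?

/o/ before nasal /ɲ/ → [õ]

[võɲo+jejko]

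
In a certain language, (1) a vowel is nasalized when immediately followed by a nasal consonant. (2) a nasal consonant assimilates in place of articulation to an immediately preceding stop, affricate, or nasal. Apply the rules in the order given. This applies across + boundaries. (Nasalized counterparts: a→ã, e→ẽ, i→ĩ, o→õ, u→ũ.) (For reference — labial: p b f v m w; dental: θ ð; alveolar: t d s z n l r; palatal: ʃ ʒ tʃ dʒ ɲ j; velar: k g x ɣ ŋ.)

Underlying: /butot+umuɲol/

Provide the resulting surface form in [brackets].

Rule 1: /u/ before nasal /m/ → [ũ]
Rule 1: /u/ before nasal /ɲ/ → [ũ]
After rule 1: butot+ũmũɲol
Rule 2: no segment meets the rule's conditions; no change.

[butot+ũmũɲol]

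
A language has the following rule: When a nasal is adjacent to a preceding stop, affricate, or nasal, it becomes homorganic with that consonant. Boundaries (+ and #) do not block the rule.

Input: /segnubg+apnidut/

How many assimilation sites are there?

/n/ after /g/ (velar) → [ŋ]
/n/ after /p/ (labial) → [m]
2 segments change.

2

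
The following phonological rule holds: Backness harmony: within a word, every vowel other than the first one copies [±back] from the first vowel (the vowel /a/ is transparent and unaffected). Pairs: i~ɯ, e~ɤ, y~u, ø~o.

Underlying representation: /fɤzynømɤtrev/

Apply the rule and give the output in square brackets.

[fɤzunomɤtrɤv]

/y/ harmonizes with /ɤ/ ([+back]) → [u]
/ø/ harmonizes with /ɤ/ ([+back]) → [o]
/e/ harmonizes with /ɤ/ ([+back]) → [ɤ]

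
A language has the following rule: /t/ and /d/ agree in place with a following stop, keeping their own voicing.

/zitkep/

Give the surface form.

/t/ before /k/ (velar) → [k]

[zikkep]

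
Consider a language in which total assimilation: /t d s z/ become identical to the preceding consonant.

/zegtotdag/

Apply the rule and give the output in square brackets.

/t/ after /g/ → [g] (total assimilation)
/d/ after /t/ → [t] (total assimilation)

[zeggottag]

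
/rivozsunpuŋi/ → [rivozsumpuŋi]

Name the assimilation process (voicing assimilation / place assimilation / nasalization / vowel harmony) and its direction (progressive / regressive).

place assimilation, regressive

/n/→[m].
Each target copies a feature from the following segment, so the direction is regressive.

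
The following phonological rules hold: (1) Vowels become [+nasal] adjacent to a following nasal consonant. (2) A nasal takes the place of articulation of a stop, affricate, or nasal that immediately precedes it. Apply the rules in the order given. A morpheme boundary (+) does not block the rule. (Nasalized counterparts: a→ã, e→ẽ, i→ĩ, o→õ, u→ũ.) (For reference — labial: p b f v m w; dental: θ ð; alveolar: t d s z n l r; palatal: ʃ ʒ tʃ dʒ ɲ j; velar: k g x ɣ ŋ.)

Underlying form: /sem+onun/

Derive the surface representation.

Rule 1: /e/ before nasal /m/ → [ẽ]
Rule 1: /o/ before nasal /n/ → [õ]
Rule 1: /u/ before nasal /n/ → [ũ]
After rule 1: sẽm+õnũn
Rule 2: no segment meets the rule's conditions; no change.

[sẽm+õnũn]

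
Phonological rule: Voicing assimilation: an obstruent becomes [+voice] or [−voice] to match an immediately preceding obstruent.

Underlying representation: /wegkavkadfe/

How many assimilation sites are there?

3

/k/ after /g/ (voiced) → [g]
/k/ after /v/ (voiced) → [g]
/f/ after /d/ (voiced) → [v]
3 segments change.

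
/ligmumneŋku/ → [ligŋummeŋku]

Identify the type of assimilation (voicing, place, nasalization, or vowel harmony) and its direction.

place assimilation, progressive

/m/→[ŋ] /n/→[m].
Each target copies a feature from the preceding segment, so the direction is progressive.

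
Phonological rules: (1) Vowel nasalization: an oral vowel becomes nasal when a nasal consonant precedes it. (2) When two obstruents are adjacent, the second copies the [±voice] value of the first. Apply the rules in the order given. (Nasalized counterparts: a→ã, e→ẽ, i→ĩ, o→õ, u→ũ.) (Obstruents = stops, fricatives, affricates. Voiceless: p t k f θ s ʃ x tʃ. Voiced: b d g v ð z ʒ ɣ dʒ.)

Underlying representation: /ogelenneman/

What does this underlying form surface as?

Rule 1: /e/ after nasal /n/ → [ẽ]
Rule 1: /a/ after nasal /m/ → [ã]
After rule 1: ogelennẽmãn
Rule 2: no segment meets the rule's conditions; no change.

[ogelennẽmãn]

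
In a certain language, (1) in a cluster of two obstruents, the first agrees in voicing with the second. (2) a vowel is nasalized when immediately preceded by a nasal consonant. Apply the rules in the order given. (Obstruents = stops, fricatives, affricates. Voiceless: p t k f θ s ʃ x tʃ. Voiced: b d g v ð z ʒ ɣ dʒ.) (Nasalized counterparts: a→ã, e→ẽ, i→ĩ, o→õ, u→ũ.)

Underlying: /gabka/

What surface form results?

Rule 1: /b/ before /k/ (voiceless) → [p]
After rule 1: gapka
Rule 2: no segment meets the rule's conditions; no change.

[gapka]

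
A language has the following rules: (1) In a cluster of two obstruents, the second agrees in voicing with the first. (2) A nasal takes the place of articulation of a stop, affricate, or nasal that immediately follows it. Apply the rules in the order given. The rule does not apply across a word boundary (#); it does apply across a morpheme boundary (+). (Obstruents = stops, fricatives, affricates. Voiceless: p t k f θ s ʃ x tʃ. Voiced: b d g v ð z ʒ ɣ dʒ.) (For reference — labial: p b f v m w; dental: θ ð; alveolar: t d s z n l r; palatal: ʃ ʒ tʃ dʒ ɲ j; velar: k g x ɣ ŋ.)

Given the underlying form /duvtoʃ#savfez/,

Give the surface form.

Rule 1: /t/ after /v/ (voiced) → [d]
Rule 1: /f/ after /v/ (voiced) → [v]
After rule 1: duvdoʃ#savvez
Rule 2: no segment meets the rule's conditions; no change.

[duvdoʃ#savvez]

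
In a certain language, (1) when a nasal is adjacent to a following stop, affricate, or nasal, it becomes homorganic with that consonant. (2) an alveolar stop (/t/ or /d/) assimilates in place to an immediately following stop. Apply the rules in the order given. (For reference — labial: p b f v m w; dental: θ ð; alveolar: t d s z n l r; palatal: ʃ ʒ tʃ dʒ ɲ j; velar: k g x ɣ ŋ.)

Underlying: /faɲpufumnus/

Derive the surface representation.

[fampufunnus]

Rule 1: /ɲ/ before /p/ (labial) → [m]
Rule 1: /m/ before /n/ (alveolar) → [n]
After rule 1: fampufunnus
Rule 2: no segment meets the rule's conditions; no change.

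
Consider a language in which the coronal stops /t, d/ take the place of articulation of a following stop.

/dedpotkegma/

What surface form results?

[debpokkegma]

/d/ before /p/ (labial) → [b]
/t/ before /k/ (velar) → [k]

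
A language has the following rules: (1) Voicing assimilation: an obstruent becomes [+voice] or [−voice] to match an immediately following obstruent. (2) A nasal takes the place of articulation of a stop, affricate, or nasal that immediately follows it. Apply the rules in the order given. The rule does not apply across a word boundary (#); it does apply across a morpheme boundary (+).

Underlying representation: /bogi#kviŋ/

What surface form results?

Rule 1: /k/ before /v/ (voiced) → [g]
After rule 1: bogi#gviŋ
Rule 2: no segment meets the rule's conditions; no change.

[bogi#gviŋ]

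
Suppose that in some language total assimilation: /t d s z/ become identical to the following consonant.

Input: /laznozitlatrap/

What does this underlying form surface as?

[lannozillarrap]

/z/ before /n/ → [n] (total assimilation)
/t/ before /l/ → [l] (total assimilation)
/t/ before /r/ → [r] (total assimilation)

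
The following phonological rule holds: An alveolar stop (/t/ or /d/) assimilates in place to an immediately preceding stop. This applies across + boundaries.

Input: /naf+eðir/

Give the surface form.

no segment meets the rule's conditions; no change.

[naf+eðir]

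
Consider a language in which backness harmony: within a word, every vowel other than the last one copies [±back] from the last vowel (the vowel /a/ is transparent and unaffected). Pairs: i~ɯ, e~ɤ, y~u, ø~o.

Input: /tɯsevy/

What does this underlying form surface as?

/ɯ/ harmonizes with /y/ ([-back]) → [i]

[tisevy]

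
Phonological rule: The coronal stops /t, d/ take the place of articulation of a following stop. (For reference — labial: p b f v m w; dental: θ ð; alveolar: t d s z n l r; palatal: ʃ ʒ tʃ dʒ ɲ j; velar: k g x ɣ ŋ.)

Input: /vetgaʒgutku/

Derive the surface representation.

[vekgaʒgukku]

/t/ before /g/ (velar) → [k]
/t/ before /k/ (velar) → [k]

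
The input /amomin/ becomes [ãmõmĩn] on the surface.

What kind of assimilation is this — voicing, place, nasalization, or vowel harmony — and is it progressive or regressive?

nasalization, regressive

/a/→[ã] /o/→[õ] /i/→[ĩ].
Each target copies a feature from the following segment, so the direction is regressive.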